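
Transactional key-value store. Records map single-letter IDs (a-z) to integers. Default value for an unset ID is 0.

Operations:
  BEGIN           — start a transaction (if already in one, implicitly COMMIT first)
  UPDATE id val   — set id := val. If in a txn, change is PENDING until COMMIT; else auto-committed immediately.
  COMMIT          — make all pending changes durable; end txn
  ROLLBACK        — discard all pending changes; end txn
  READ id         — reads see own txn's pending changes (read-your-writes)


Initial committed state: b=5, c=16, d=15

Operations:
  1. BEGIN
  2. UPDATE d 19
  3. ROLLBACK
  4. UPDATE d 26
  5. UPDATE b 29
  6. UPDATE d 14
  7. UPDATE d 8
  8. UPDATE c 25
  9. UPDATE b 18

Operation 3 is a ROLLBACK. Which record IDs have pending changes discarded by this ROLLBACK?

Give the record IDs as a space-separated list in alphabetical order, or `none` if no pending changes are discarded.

Answer: d

Derivation:
Initial committed: {b=5, c=16, d=15}
Op 1: BEGIN: in_txn=True, pending={}
Op 2: UPDATE d=19 (pending; pending now {d=19})
Op 3: ROLLBACK: discarded pending ['d']; in_txn=False
Op 4: UPDATE d=26 (auto-commit; committed d=26)
Op 5: UPDATE b=29 (auto-commit; committed b=29)
Op 6: UPDATE d=14 (auto-commit; committed d=14)
Op 7: UPDATE d=8 (auto-commit; committed d=8)
Op 8: UPDATE c=25 (auto-commit; committed c=25)
Op 9: UPDATE b=18 (auto-commit; committed b=18)
ROLLBACK at op 3 discards: ['d']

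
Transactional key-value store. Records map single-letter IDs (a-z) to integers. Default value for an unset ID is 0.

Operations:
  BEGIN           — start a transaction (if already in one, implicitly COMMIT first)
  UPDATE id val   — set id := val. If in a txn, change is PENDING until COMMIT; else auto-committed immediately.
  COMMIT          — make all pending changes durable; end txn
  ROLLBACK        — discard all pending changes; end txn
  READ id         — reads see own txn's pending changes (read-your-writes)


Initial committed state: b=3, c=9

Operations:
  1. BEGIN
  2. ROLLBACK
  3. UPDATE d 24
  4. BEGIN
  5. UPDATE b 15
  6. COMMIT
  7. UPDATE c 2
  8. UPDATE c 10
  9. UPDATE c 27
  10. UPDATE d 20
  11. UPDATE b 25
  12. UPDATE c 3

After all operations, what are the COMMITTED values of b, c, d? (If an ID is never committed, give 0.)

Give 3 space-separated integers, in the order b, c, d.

Initial committed: {b=3, c=9}
Op 1: BEGIN: in_txn=True, pending={}
Op 2: ROLLBACK: discarded pending []; in_txn=False
Op 3: UPDATE d=24 (auto-commit; committed d=24)
Op 4: BEGIN: in_txn=True, pending={}
Op 5: UPDATE b=15 (pending; pending now {b=15})
Op 6: COMMIT: merged ['b'] into committed; committed now {b=15, c=9, d=24}
Op 7: UPDATE c=2 (auto-commit; committed c=2)
Op 8: UPDATE c=10 (auto-commit; committed c=10)
Op 9: UPDATE c=27 (auto-commit; committed c=27)
Op 10: UPDATE d=20 (auto-commit; committed d=20)
Op 11: UPDATE b=25 (auto-commit; committed b=25)
Op 12: UPDATE c=3 (auto-commit; committed c=3)
Final committed: {b=25, c=3, d=20}

Answer: 25 3 20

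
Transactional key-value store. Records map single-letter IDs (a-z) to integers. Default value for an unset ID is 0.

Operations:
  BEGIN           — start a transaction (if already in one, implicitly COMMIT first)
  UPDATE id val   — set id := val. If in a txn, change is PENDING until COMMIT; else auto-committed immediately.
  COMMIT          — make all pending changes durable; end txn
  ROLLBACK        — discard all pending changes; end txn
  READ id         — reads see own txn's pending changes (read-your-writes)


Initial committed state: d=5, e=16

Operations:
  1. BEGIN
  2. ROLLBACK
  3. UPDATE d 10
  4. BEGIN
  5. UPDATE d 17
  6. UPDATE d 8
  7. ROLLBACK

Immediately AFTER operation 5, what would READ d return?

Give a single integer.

Answer: 17

Derivation:
Initial committed: {d=5, e=16}
Op 1: BEGIN: in_txn=True, pending={}
Op 2: ROLLBACK: discarded pending []; in_txn=False
Op 3: UPDATE d=10 (auto-commit; committed d=10)
Op 4: BEGIN: in_txn=True, pending={}
Op 5: UPDATE d=17 (pending; pending now {d=17})
After op 5: visible(d) = 17 (pending={d=17}, committed={d=10, e=16})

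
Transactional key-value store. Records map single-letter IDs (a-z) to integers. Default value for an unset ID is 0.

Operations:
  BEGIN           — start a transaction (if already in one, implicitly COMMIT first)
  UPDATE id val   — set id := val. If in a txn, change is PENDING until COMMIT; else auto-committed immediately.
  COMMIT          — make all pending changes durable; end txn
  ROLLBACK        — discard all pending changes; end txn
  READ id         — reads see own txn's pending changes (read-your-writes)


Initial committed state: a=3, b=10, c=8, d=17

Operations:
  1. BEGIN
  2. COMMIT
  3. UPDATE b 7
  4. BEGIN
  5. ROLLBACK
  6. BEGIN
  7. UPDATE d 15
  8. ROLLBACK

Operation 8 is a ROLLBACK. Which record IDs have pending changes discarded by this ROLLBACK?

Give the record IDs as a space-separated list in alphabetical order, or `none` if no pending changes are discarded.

Answer: d

Derivation:
Initial committed: {a=3, b=10, c=8, d=17}
Op 1: BEGIN: in_txn=True, pending={}
Op 2: COMMIT: merged [] into committed; committed now {a=3, b=10, c=8, d=17}
Op 3: UPDATE b=7 (auto-commit; committed b=7)
Op 4: BEGIN: in_txn=True, pending={}
Op 5: ROLLBACK: discarded pending []; in_txn=False
Op 6: BEGIN: in_txn=True, pending={}
Op 7: UPDATE d=15 (pending; pending now {d=15})
Op 8: ROLLBACK: discarded pending ['d']; in_txn=False
ROLLBACK at op 8 discards: ['d']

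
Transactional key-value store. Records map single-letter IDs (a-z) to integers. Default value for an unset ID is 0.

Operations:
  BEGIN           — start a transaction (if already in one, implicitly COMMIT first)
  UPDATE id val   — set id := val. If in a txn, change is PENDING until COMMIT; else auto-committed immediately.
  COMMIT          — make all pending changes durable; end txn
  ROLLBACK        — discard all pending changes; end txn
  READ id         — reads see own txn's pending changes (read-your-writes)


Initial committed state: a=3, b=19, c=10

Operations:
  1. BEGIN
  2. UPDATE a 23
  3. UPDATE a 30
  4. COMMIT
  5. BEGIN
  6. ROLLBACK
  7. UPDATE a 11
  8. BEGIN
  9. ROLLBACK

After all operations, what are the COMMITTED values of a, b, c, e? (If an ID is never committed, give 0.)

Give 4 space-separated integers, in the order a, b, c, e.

Answer: 11 19 10 0

Derivation:
Initial committed: {a=3, b=19, c=10}
Op 1: BEGIN: in_txn=True, pending={}
Op 2: UPDATE a=23 (pending; pending now {a=23})
Op 3: UPDATE a=30 (pending; pending now {a=30})
Op 4: COMMIT: merged ['a'] into committed; committed now {a=30, b=19, c=10}
Op 5: BEGIN: in_txn=True, pending={}
Op 6: ROLLBACK: discarded pending []; in_txn=False
Op 7: UPDATE a=11 (auto-commit; committed a=11)
Op 8: BEGIN: in_txn=True, pending={}
Op 9: ROLLBACK: discarded pending []; in_txn=False
Final committed: {a=11, b=19, c=10}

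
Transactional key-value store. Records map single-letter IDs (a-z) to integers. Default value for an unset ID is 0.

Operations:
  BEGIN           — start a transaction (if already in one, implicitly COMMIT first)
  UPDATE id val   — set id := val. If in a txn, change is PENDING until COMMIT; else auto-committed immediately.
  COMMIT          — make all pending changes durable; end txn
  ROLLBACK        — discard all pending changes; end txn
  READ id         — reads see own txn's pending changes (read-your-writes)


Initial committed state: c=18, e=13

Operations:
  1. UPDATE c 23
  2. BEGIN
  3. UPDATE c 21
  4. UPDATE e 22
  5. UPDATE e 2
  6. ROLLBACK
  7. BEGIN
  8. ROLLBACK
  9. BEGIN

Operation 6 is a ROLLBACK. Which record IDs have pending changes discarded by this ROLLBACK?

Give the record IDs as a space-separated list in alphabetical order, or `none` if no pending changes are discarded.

Answer: c e

Derivation:
Initial committed: {c=18, e=13}
Op 1: UPDATE c=23 (auto-commit; committed c=23)
Op 2: BEGIN: in_txn=True, pending={}
Op 3: UPDATE c=21 (pending; pending now {c=21})
Op 4: UPDATE e=22 (pending; pending now {c=21, e=22})
Op 5: UPDATE e=2 (pending; pending now {c=21, e=2})
Op 6: ROLLBACK: discarded pending ['c', 'e']; in_txn=False
Op 7: BEGIN: in_txn=True, pending={}
Op 8: ROLLBACK: discarded pending []; in_txn=False
Op 9: BEGIN: in_txn=True, pending={}
ROLLBACK at op 6 discards: ['c', 'e']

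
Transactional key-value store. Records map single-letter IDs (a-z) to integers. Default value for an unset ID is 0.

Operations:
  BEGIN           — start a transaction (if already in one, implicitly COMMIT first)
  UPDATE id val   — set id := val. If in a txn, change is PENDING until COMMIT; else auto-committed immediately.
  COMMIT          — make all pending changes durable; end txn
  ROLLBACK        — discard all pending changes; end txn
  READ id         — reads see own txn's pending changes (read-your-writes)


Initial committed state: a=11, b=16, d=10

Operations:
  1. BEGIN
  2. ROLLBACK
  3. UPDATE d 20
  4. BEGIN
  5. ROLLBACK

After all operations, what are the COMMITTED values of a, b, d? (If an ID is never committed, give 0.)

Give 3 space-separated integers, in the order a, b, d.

Initial committed: {a=11, b=16, d=10}
Op 1: BEGIN: in_txn=True, pending={}
Op 2: ROLLBACK: discarded pending []; in_txn=False
Op 3: UPDATE d=20 (auto-commit; committed d=20)
Op 4: BEGIN: in_txn=True, pending={}
Op 5: ROLLBACK: discarded pending []; in_txn=False
Final committed: {a=11, b=16, d=20}

Answer: 11 16 20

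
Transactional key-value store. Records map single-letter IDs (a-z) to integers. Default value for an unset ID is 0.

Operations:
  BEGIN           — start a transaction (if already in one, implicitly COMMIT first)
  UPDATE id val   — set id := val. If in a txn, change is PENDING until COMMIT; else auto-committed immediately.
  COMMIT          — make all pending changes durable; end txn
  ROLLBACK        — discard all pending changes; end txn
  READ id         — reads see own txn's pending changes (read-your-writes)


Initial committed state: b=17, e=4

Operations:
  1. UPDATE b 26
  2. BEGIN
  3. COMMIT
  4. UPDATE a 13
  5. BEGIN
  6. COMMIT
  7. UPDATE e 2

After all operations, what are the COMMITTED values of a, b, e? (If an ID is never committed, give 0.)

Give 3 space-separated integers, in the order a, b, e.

Initial committed: {b=17, e=4}
Op 1: UPDATE b=26 (auto-commit; committed b=26)
Op 2: BEGIN: in_txn=True, pending={}
Op 3: COMMIT: merged [] into committed; committed now {b=26, e=4}
Op 4: UPDATE a=13 (auto-commit; committed a=13)
Op 5: BEGIN: in_txn=True, pending={}
Op 6: COMMIT: merged [] into committed; committed now {a=13, b=26, e=4}
Op 7: UPDATE e=2 (auto-commit; committed e=2)
Final committed: {a=13, b=26, e=2}

Answer: 13 26 2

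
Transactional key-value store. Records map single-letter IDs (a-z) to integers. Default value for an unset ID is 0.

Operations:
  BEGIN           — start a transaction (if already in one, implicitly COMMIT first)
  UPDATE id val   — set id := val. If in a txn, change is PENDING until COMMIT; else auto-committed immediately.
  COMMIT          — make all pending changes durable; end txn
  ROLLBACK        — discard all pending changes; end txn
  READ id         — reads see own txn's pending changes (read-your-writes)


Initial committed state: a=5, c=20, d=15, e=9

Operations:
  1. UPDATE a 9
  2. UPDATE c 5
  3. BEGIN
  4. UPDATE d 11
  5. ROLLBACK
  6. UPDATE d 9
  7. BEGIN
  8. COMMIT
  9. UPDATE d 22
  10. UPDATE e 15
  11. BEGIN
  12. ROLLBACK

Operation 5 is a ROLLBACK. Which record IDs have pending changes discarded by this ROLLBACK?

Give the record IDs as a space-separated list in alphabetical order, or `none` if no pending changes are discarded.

Initial committed: {a=5, c=20, d=15, e=9}
Op 1: UPDATE a=9 (auto-commit; committed a=9)
Op 2: UPDATE c=5 (auto-commit; committed c=5)
Op 3: BEGIN: in_txn=True, pending={}
Op 4: UPDATE d=11 (pending; pending now {d=11})
Op 5: ROLLBACK: discarded pending ['d']; in_txn=False
Op 6: UPDATE d=9 (auto-commit; committed d=9)
Op 7: BEGIN: in_txn=True, pending={}
Op 8: COMMIT: merged [] into committed; committed now {a=9, c=5, d=9, e=9}
Op 9: UPDATE d=22 (auto-commit; committed d=22)
Op 10: UPDATE e=15 (auto-commit; committed e=15)
Op 11: BEGIN: in_txn=True, pending={}
Op 12: ROLLBACK: discarded pending []; in_txn=False
ROLLBACK at op 5 discards: ['d']

Answer: d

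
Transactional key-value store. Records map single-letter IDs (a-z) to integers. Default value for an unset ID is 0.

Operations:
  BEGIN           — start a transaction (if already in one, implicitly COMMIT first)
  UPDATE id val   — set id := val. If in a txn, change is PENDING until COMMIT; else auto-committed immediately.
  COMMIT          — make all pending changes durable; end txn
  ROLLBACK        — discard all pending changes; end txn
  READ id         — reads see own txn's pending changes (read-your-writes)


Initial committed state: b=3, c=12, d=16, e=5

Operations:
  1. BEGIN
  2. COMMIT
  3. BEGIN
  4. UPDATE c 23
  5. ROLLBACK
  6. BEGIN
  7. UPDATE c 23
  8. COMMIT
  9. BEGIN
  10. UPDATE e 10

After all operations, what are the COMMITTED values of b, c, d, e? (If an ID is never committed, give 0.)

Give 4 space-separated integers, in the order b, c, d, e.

Initial committed: {b=3, c=12, d=16, e=5}
Op 1: BEGIN: in_txn=True, pending={}
Op 2: COMMIT: merged [] into committed; committed now {b=3, c=12, d=16, e=5}
Op 3: BEGIN: in_txn=True, pending={}
Op 4: UPDATE c=23 (pending; pending now {c=23})
Op 5: ROLLBACK: discarded pending ['c']; in_txn=False
Op 6: BEGIN: in_txn=True, pending={}
Op 7: UPDATE c=23 (pending; pending now {c=23})
Op 8: COMMIT: merged ['c'] into committed; committed now {b=3, c=23, d=16, e=5}
Op 9: BEGIN: in_txn=True, pending={}
Op 10: UPDATE e=10 (pending; pending now {e=10})
Final committed: {b=3, c=23, d=16, e=5}

Answer: 3 23 16 5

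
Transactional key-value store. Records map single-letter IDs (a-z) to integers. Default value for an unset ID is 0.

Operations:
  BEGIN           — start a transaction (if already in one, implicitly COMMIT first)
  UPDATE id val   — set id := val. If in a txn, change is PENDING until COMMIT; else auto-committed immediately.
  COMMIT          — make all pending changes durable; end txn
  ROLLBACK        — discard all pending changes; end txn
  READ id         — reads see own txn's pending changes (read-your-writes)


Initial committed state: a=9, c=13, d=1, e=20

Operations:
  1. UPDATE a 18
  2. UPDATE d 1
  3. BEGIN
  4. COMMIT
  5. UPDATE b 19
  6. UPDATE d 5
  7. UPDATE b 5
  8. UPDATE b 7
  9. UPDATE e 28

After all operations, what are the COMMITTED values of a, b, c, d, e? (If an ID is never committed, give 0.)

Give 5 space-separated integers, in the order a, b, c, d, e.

Initial committed: {a=9, c=13, d=1, e=20}
Op 1: UPDATE a=18 (auto-commit; committed a=18)
Op 2: UPDATE d=1 (auto-commit; committed d=1)
Op 3: BEGIN: in_txn=True, pending={}
Op 4: COMMIT: merged [] into committed; committed now {a=18, c=13, d=1, e=20}
Op 5: UPDATE b=19 (auto-commit; committed b=19)
Op 6: UPDATE d=5 (auto-commit; committed d=5)
Op 7: UPDATE b=5 (auto-commit; committed b=5)
Op 8: UPDATE b=7 (auto-commit; committed b=7)
Op 9: UPDATE e=28 (auto-commit; committed e=28)
Final committed: {a=18, b=7, c=13, d=5, e=28}

Answer: 18 7 13 5 28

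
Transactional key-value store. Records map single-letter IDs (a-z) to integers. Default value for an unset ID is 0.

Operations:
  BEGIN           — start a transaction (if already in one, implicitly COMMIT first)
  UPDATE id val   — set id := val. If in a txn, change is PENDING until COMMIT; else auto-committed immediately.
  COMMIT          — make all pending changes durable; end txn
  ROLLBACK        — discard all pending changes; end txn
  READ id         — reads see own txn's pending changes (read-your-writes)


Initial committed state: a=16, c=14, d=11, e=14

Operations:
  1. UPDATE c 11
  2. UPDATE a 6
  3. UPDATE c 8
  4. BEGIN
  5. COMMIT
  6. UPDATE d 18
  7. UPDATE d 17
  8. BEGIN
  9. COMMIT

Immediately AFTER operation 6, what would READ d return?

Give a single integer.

Initial committed: {a=16, c=14, d=11, e=14}
Op 1: UPDATE c=11 (auto-commit; committed c=11)
Op 2: UPDATE a=6 (auto-commit; committed a=6)
Op 3: UPDATE c=8 (auto-commit; committed c=8)
Op 4: BEGIN: in_txn=True, pending={}
Op 5: COMMIT: merged [] into committed; committed now {a=6, c=8, d=11, e=14}
Op 6: UPDATE d=18 (auto-commit; committed d=18)
After op 6: visible(d) = 18 (pending={}, committed={a=6, c=8, d=18, e=14})

Answer: 18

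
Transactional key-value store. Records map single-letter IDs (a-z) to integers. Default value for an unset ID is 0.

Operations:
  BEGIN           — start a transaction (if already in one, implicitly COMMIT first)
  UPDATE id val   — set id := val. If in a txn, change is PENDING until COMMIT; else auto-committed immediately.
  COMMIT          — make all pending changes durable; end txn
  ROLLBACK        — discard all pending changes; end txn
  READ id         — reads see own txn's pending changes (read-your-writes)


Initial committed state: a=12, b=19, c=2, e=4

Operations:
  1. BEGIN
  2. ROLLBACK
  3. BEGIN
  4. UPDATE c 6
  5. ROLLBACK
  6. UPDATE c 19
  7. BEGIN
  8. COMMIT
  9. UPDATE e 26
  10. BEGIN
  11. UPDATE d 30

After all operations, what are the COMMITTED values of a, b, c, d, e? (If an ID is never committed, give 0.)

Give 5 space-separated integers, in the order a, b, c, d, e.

Initial committed: {a=12, b=19, c=2, e=4}
Op 1: BEGIN: in_txn=True, pending={}
Op 2: ROLLBACK: discarded pending []; in_txn=False
Op 3: BEGIN: in_txn=True, pending={}
Op 4: UPDATE c=6 (pending; pending now {c=6})
Op 5: ROLLBACK: discarded pending ['c']; in_txn=False
Op 6: UPDATE c=19 (auto-commit; committed c=19)
Op 7: BEGIN: in_txn=True, pending={}
Op 8: COMMIT: merged [] into committed; committed now {a=12, b=19, c=19, e=4}
Op 9: UPDATE e=26 (auto-commit; committed e=26)
Op 10: BEGIN: in_txn=True, pending={}
Op 11: UPDATE d=30 (pending; pending now {d=30})
Final committed: {a=12, b=19, c=19, e=26}

Answer: 12 19 19 0 26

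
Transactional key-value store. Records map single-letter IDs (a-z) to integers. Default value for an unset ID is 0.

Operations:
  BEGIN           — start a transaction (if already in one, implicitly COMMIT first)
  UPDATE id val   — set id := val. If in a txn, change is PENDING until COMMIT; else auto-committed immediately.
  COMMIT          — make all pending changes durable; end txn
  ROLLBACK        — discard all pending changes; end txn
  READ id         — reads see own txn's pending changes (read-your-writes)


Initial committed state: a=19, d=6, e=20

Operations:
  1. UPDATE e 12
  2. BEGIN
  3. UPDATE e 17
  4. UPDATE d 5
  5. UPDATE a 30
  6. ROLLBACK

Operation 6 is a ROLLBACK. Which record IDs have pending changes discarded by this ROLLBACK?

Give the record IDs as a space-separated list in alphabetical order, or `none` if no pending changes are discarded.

Initial committed: {a=19, d=6, e=20}
Op 1: UPDATE e=12 (auto-commit; committed e=12)
Op 2: BEGIN: in_txn=True, pending={}
Op 3: UPDATE e=17 (pending; pending now {e=17})
Op 4: UPDATE d=5 (pending; pending now {d=5, e=17})
Op 5: UPDATE a=30 (pending; pending now {a=30, d=5, e=17})
Op 6: ROLLBACK: discarded pending ['a', 'd', 'e']; in_txn=False
ROLLBACK at op 6 discards: ['a', 'd', 'e']

Answer: a d e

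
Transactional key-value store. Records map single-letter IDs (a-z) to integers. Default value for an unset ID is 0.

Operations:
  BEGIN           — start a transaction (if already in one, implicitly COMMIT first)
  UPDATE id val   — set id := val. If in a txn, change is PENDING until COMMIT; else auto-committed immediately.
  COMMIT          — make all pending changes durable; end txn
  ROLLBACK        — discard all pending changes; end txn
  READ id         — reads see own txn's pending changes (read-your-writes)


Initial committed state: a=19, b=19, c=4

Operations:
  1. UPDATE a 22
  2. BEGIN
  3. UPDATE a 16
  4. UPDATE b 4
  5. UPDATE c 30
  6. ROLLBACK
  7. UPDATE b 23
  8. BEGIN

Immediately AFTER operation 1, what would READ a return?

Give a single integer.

Answer: 22

Derivation:
Initial committed: {a=19, b=19, c=4}
Op 1: UPDATE a=22 (auto-commit; committed a=22)
After op 1: visible(a) = 22 (pending={}, committed={a=22, b=19, c=4})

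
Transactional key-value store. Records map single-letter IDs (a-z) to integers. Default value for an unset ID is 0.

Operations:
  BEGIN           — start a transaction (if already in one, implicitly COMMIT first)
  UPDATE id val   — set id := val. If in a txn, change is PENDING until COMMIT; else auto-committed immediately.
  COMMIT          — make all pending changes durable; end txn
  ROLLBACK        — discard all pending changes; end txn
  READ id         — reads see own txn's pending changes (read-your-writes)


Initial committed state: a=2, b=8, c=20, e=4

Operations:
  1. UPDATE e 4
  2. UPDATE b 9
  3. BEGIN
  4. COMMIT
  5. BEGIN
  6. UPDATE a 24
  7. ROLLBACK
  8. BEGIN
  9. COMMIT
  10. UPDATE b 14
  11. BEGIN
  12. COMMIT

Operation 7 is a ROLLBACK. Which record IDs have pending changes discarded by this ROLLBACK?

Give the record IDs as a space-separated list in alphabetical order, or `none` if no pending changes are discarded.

Answer: a

Derivation:
Initial committed: {a=2, b=8, c=20, e=4}
Op 1: UPDATE e=4 (auto-commit; committed e=4)
Op 2: UPDATE b=9 (auto-commit; committed b=9)
Op 3: BEGIN: in_txn=True, pending={}
Op 4: COMMIT: merged [] into committed; committed now {a=2, b=9, c=20, e=4}
Op 5: BEGIN: in_txn=True, pending={}
Op 6: UPDATE a=24 (pending; pending now {a=24})
Op 7: ROLLBACK: discarded pending ['a']; in_txn=False
Op 8: BEGIN: in_txn=True, pending={}
Op 9: COMMIT: merged [] into committed; committed now {a=2, b=9, c=20, e=4}
Op 10: UPDATE b=14 (auto-commit; committed b=14)
Op 11: BEGIN: in_txn=True, pending={}
Op 12: COMMIT: merged [] into committed; committed now {a=2, b=14, c=20, e=4}
ROLLBACK at op 7 discards: ['a']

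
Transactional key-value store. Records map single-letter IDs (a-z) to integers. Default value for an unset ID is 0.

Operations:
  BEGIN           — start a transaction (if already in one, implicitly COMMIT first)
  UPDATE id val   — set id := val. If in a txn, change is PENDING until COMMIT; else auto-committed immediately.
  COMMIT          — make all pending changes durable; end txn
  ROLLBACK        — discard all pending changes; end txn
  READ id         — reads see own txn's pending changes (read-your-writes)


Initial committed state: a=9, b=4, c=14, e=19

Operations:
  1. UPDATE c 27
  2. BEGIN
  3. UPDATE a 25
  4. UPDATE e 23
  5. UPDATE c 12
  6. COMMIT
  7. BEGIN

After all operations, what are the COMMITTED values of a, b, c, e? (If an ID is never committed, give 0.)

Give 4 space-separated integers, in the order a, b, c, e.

Answer: 25 4 12 23

Derivation:
Initial committed: {a=9, b=4, c=14, e=19}
Op 1: UPDATE c=27 (auto-commit; committed c=27)
Op 2: BEGIN: in_txn=True, pending={}
Op 3: UPDATE a=25 (pending; pending now {a=25})
Op 4: UPDATE e=23 (pending; pending now {a=25, e=23})
Op 5: UPDATE c=12 (pending; pending now {a=25, c=12, e=23})
Op 6: COMMIT: merged ['a', 'c', 'e'] into committed; committed now {a=25, b=4, c=12, e=23}
Op 7: BEGIN: in_txn=True, pending={}
Final committed: {a=25, b=4, c=12, e=23}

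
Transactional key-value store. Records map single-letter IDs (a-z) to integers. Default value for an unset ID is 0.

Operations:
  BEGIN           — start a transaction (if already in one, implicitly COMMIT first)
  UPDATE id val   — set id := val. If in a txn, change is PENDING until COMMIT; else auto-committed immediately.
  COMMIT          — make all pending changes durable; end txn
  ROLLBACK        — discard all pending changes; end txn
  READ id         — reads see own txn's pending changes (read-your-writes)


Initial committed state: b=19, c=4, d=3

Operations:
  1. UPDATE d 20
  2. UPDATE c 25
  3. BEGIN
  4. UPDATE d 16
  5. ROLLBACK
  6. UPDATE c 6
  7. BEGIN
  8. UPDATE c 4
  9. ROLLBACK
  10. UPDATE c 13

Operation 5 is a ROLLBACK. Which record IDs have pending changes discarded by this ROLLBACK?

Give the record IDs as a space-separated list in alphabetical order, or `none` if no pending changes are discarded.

Initial committed: {b=19, c=4, d=3}
Op 1: UPDATE d=20 (auto-commit; committed d=20)
Op 2: UPDATE c=25 (auto-commit; committed c=25)
Op 3: BEGIN: in_txn=True, pending={}
Op 4: UPDATE d=16 (pending; pending now {d=16})
Op 5: ROLLBACK: discarded pending ['d']; in_txn=False
Op 6: UPDATE c=6 (auto-commit; committed c=6)
Op 7: BEGIN: in_txn=True, pending={}
Op 8: UPDATE c=4 (pending; pending now {c=4})
Op 9: ROLLBACK: discarded pending ['c']; in_txn=False
Op 10: UPDATE c=13 (auto-commit; committed c=13)
ROLLBACK at op 5 discards: ['d']

Answer: d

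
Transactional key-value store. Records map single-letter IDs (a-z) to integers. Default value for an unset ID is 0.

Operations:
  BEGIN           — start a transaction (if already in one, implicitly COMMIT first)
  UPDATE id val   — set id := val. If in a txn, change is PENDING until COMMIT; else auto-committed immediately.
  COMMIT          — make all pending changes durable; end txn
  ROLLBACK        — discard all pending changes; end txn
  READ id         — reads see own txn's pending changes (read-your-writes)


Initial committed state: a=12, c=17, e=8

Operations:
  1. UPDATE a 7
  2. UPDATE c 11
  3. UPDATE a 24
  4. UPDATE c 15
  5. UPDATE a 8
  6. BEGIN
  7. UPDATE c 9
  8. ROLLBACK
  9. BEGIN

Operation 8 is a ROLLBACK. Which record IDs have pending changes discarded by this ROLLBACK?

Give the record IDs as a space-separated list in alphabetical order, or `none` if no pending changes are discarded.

Answer: c

Derivation:
Initial committed: {a=12, c=17, e=8}
Op 1: UPDATE a=7 (auto-commit; committed a=7)
Op 2: UPDATE c=11 (auto-commit; committed c=11)
Op 3: UPDATE a=24 (auto-commit; committed a=24)
Op 4: UPDATE c=15 (auto-commit; committed c=15)
Op 5: UPDATE a=8 (auto-commit; committed a=8)
Op 6: BEGIN: in_txn=True, pending={}
Op 7: UPDATE c=9 (pending; pending now {c=9})
Op 8: ROLLBACK: discarded pending ['c']; in_txn=False
Op 9: BEGIN: in_txn=True, pending={}
ROLLBACK at op 8 discards: ['c']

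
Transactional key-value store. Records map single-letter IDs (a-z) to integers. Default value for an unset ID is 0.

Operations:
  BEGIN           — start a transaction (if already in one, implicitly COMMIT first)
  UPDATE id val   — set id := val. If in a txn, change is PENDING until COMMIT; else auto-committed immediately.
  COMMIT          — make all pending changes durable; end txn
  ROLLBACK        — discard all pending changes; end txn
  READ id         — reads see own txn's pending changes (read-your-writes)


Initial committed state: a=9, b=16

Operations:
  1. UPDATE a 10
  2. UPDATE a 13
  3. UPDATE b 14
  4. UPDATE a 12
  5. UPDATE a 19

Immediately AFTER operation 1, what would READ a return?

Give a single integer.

Answer: 10

Derivation:
Initial committed: {a=9, b=16}
Op 1: UPDATE a=10 (auto-commit; committed a=10)
After op 1: visible(a) = 10 (pending={}, committed={a=10, b=16})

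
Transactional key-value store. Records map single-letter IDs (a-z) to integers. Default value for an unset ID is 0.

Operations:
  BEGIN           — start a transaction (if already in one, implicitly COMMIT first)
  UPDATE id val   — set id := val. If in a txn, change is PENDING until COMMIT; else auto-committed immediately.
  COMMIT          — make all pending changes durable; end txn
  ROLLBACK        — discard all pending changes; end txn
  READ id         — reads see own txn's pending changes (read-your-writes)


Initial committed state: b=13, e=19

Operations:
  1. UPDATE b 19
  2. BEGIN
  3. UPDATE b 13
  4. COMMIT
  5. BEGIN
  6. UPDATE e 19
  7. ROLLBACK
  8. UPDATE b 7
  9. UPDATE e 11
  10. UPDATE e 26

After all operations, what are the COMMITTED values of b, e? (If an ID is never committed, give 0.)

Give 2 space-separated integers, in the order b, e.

Initial committed: {b=13, e=19}
Op 1: UPDATE b=19 (auto-commit; committed b=19)
Op 2: BEGIN: in_txn=True, pending={}
Op 3: UPDATE b=13 (pending; pending now {b=13})
Op 4: COMMIT: merged ['b'] into committed; committed now {b=13, e=19}
Op 5: BEGIN: in_txn=True, pending={}
Op 6: UPDATE e=19 (pending; pending now {e=19})
Op 7: ROLLBACK: discarded pending ['e']; in_txn=False
Op 8: UPDATE b=7 (auto-commit; committed b=7)
Op 9: UPDATE e=11 (auto-commit; committed e=11)
Op 10: UPDATE e=26 (auto-commit; committed e=26)
Final committed: {b=7, e=26}

Answer: 7 26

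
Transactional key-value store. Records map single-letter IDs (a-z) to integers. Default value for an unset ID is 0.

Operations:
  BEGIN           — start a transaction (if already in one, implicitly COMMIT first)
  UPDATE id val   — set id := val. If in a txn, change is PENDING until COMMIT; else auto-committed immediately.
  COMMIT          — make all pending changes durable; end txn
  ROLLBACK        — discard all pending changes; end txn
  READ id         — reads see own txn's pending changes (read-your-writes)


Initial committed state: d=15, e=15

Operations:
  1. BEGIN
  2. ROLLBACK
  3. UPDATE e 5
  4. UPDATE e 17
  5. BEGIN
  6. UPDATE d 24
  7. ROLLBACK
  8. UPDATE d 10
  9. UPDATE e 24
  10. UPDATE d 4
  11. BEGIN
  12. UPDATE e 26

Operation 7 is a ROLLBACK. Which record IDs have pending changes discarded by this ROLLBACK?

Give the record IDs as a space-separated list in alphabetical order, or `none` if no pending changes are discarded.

Initial committed: {d=15, e=15}
Op 1: BEGIN: in_txn=True, pending={}
Op 2: ROLLBACK: discarded pending []; in_txn=False
Op 3: UPDATE e=5 (auto-commit; committed e=5)
Op 4: UPDATE e=17 (auto-commit; committed e=17)
Op 5: BEGIN: in_txn=True, pending={}
Op 6: UPDATE d=24 (pending; pending now {d=24})
Op 7: ROLLBACK: discarded pending ['d']; in_txn=False
Op 8: UPDATE d=10 (auto-commit; committed d=10)
Op 9: UPDATE e=24 (auto-commit; committed e=24)
Op 10: UPDATE d=4 (auto-commit; committed d=4)
Op 11: BEGIN: in_txn=True, pending={}
Op 12: UPDATE e=26 (pending; pending now {e=26})
ROLLBACK at op 7 discards: ['d']

Answer: d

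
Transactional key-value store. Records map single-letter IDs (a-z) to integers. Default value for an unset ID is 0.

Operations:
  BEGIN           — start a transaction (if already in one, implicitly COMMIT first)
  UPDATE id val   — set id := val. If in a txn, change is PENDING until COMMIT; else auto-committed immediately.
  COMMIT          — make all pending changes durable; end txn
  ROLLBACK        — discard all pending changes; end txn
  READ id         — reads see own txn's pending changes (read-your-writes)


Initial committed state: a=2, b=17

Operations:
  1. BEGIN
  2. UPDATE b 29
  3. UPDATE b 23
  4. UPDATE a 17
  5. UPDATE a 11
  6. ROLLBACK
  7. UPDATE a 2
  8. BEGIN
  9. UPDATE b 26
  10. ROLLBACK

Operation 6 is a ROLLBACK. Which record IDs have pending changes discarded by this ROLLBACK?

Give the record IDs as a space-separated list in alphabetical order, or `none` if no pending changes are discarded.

Answer: a b

Derivation:
Initial committed: {a=2, b=17}
Op 1: BEGIN: in_txn=True, pending={}
Op 2: UPDATE b=29 (pending; pending now {b=29})
Op 3: UPDATE b=23 (pending; pending now {b=23})
Op 4: UPDATE a=17 (pending; pending now {a=17, b=23})
Op 5: UPDATE a=11 (pending; pending now {a=11, b=23})
Op 6: ROLLBACK: discarded pending ['a', 'b']; in_txn=False
Op 7: UPDATE a=2 (auto-commit; committed a=2)
Op 8: BEGIN: in_txn=True, pending={}
Op 9: UPDATE b=26 (pending; pending now {b=26})
Op 10: ROLLBACK: discarded pending ['b']; in_txn=False
ROLLBACK at op 6 discards: ['a', 'b']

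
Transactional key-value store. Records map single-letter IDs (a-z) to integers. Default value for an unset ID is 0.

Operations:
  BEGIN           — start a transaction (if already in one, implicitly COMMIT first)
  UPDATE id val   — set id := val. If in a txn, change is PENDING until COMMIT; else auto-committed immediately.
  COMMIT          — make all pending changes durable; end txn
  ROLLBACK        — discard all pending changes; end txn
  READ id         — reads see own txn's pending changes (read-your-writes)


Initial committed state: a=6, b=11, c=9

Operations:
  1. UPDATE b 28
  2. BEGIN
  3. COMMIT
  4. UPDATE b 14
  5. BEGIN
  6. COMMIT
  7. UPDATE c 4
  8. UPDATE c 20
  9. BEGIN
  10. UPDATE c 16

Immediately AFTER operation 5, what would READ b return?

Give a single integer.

Initial committed: {a=6, b=11, c=9}
Op 1: UPDATE b=28 (auto-commit; committed b=28)
Op 2: BEGIN: in_txn=True, pending={}
Op 3: COMMIT: merged [] into committed; committed now {a=6, b=28, c=9}
Op 4: UPDATE b=14 (auto-commit; committed b=14)
Op 5: BEGIN: in_txn=True, pending={}
After op 5: visible(b) = 14 (pending={}, committed={a=6, b=14, c=9})

Answer: 14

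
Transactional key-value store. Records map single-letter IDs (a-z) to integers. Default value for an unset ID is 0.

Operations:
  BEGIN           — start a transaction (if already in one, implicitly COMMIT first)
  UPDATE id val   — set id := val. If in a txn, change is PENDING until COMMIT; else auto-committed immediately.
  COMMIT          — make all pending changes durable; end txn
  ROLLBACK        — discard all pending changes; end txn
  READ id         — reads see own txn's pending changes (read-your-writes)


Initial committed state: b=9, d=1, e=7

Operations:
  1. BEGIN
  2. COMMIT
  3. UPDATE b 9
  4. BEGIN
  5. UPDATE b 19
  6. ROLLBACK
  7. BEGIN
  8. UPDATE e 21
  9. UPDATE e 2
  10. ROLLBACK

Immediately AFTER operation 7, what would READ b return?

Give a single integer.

Initial committed: {b=9, d=1, e=7}
Op 1: BEGIN: in_txn=True, pending={}
Op 2: COMMIT: merged [] into committed; committed now {b=9, d=1, e=7}
Op 3: UPDATE b=9 (auto-commit; committed b=9)
Op 4: BEGIN: in_txn=True, pending={}
Op 5: UPDATE b=19 (pending; pending now {b=19})
Op 6: ROLLBACK: discarded pending ['b']; in_txn=False
Op 7: BEGIN: in_txn=True, pending={}
After op 7: visible(b) = 9 (pending={}, committed={b=9, d=1, e=7})

Answer: 9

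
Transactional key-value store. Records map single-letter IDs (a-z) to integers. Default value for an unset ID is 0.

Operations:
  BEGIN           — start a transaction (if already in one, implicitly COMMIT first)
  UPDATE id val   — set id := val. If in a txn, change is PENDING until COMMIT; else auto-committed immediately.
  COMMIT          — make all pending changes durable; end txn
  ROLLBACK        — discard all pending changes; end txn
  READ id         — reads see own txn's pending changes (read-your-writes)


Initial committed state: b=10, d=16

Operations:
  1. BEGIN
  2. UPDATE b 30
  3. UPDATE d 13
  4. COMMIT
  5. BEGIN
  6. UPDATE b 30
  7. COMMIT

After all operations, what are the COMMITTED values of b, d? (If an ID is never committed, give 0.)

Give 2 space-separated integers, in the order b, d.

Initial committed: {b=10, d=16}
Op 1: BEGIN: in_txn=True, pending={}
Op 2: UPDATE b=30 (pending; pending now {b=30})
Op 3: UPDATE d=13 (pending; pending now {b=30, d=13})
Op 4: COMMIT: merged ['b', 'd'] into committed; committed now {b=30, d=13}
Op 5: BEGIN: in_txn=True, pending={}
Op 6: UPDATE b=30 (pending; pending now {b=30})
Op 7: COMMIT: merged ['b'] into committed; committed now {b=30, d=13}
Final committed: {b=30, d=13}

Answer: 30 13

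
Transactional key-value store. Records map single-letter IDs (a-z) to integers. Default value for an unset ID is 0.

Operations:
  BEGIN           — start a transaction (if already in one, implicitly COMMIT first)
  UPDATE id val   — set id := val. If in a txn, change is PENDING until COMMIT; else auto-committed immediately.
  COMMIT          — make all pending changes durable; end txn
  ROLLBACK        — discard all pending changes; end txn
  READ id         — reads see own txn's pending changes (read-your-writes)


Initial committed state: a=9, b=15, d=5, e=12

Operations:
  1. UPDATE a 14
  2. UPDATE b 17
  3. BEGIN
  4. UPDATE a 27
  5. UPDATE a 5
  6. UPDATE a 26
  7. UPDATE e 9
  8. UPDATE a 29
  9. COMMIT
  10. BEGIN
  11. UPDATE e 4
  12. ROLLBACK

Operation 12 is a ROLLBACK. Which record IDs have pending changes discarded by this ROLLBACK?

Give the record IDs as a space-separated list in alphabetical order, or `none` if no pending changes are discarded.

Initial committed: {a=9, b=15, d=5, e=12}
Op 1: UPDATE a=14 (auto-commit; committed a=14)
Op 2: UPDATE b=17 (auto-commit; committed b=17)
Op 3: BEGIN: in_txn=True, pending={}
Op 4: UPDATE a=27 (pending; pending now {a=27})
Op 5: UPDATE a=5 (pending; pending now {a=5})
Op 6: UPDATE a=26 (pending; pending now {a=26})
Op 7: UPDATE e=9 (pending; pending now {a=26, e=9})
Op 8: UPDATE a=29 (pending; pending now {a=29, e=9})
Op 9: COMMIT: merged ['a', 'e'] into committed; committed now {a=29, b=17, d=5, e=9}
Op 10: BEGIN: in_txn=True, pending={}
Op 11: UPDATE e=4 (pending; pending now {e=4})
Op 12: ROLLBACK: discarded pending ['e']; in_txn=False
ROLLBACK at op 12 discards: ['e']

Answer: e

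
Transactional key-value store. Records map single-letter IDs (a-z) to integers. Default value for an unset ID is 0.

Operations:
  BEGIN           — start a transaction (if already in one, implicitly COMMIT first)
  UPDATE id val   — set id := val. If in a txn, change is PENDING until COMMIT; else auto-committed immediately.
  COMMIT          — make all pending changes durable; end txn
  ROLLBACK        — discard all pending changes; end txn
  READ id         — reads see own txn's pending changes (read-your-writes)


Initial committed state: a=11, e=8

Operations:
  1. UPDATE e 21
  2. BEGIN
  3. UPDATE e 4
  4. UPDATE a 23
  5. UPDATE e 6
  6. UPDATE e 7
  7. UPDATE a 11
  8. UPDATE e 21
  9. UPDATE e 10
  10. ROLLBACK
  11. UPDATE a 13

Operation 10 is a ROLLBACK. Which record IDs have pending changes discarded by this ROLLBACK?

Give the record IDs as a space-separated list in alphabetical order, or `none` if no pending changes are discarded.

Initial committed: {a=11, e=8}
Op 1: UPDATE e=21 (auto-commit; committed e=21)
Op 2: BEGIN: in_txn=True, pending={}
Op 3: UPDATE e=4 (pending; pending now {e=4})
Op 4: UPDATE a=23 (pending; pending now {a=23, e=4})
Op 5: UPDATE e=6 (pending; pending now {a=23, e=6})
Op 6: UPDATE e=7 (pending; pending now {a=23, e=7})
Op 7: UPDATE a=11 (pending; pending now {a=11, e=7})
Op 8: UPDATE e=21 (pending; pending now {a=11, e=21})
Op 9: UPDATE e=10 (pending; pending now {a=11, e=10})
Op 10: ROLLBACK: discarded pending ['a', 'e']; in_txn=False
Op 11: UPDATE a=13 (auto-commit; committed a=13)
ROLLBACK at op 10 discards: ['a', 'e']

Answer: a e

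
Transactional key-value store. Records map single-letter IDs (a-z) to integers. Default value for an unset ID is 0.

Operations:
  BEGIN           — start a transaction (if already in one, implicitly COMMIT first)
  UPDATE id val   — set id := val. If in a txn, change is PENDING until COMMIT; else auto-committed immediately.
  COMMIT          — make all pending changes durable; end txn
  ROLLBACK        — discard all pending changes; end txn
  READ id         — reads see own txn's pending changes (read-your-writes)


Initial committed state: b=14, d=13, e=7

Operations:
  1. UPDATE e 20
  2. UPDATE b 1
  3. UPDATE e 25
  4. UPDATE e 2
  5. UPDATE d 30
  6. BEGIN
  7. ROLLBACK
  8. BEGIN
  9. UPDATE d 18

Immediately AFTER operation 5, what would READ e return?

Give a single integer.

Initial committed: {b=14, d=13, e=7}
Op 1: UPDATE e=20 (auto-commit; committed e=20)
Op 2: UPDATE b=1 (auto-commit; committed b=1)
Op 3: UPDATE e=25 (auto-commit; committed e=25)
Op 4: UPDATE e=2 (auto-commit; committed e=2)
Op 5: UPDATE d=30 (auto-commit; committed d=30)
After op 5: visible(e) = 2 (pending={}, committed={b=1, d=30, e=2})

Answer: 2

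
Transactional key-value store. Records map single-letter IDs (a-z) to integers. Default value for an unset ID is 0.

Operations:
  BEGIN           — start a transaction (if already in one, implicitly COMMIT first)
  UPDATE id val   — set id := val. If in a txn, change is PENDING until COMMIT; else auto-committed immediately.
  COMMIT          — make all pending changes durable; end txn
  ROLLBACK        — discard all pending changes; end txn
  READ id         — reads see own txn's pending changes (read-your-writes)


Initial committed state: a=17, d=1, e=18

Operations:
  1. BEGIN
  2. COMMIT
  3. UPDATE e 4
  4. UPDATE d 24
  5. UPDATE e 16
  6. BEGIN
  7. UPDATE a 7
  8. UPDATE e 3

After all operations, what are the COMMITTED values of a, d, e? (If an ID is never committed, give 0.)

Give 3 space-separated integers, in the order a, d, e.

Initial committed: {a=17, d=1, e=18}
Op 1: BEGIN: in_txn=True, pending={}
Op 2: COMMIT: merged [] into committed; committed now {a=17, d=1, e=18}
Op 3: UPDATE e=4 (auto-commit; committed e=4)
Op 4: UPDATE d=24 (auto-commit; committed d=24)
Op 5: UPDATE e=16 (auto-commit; committed e=16)
Op 6: BEGIN: in_txn=True, pending={}
Op 7: UPDATE a=7 (pending; pending now {a=7})
Op 8: UPDATE e=3 (pending; pending now {a=7, e=3})
Final committed: {a=17, d=24, e=16}

Answer: 17 24 16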